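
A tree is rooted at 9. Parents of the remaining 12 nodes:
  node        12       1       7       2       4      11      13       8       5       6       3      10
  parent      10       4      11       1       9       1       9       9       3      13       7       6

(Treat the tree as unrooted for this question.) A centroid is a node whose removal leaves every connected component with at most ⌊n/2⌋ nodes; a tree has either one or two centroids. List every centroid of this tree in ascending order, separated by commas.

4

Removing 4 splits the tree into components of sizes 6, 6; the largest is 6 ≤ ⌊13/2⌋ = 6.
No neighbour of 4 does as well, so 4 is the unique centroid.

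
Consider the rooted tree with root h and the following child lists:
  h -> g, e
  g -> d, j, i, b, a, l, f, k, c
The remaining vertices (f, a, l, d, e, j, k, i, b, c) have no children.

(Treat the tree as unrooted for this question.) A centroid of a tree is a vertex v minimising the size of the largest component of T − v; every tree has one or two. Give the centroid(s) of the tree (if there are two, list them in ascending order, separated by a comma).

g

If g is removed the pieces have sizes 2, 1, 1, 1, 1, 1, 1, 1, 1, 1, all ≤ ⌊12/2⌋ = 6.
Every other node leaves some component of size > 6, so the centroid is unique.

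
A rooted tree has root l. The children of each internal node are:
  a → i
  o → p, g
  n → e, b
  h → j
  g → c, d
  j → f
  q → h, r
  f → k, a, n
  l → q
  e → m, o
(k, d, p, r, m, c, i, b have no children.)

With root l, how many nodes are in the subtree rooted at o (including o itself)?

The subtree rooted at o contains: o, g, p, d, c — 5 nodes.

5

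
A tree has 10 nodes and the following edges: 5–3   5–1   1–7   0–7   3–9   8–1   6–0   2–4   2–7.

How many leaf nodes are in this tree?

The leaves are 4, 6, 8, 9.
That is 4 leaves.

4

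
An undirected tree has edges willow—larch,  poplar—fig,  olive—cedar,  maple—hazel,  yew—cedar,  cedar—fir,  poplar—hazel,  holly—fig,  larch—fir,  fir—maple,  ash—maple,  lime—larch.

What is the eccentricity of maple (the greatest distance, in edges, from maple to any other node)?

The node farthest from maple is holly, via maple–hazel–poplar–fig–holly — 4 edges.

4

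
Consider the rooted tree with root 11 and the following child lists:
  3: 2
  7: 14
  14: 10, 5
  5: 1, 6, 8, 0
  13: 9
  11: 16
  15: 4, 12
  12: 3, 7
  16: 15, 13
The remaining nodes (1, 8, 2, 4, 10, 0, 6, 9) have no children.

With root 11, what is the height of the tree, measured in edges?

The longest root-to-leaf path is 11-16-15-12-7-14-5-6 (7 edges).

7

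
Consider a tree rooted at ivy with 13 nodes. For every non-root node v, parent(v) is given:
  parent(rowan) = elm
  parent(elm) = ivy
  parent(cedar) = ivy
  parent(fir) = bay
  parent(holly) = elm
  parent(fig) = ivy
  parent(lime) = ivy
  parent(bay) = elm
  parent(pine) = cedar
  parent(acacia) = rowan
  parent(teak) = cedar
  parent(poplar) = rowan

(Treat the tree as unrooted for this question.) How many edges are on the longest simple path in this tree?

5

A longest path is teak – cedar – ivy – elm – rowan – acacia, with 5 edges.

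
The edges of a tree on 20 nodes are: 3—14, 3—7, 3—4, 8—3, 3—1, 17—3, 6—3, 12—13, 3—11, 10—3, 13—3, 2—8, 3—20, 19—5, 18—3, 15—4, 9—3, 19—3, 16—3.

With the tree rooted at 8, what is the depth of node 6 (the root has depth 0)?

2

8–3–6 — 2 edges.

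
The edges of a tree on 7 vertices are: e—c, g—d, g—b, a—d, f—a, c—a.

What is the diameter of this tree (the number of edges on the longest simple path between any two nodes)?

5

A longest path is b – g – d – a – c – e, with 5 edges.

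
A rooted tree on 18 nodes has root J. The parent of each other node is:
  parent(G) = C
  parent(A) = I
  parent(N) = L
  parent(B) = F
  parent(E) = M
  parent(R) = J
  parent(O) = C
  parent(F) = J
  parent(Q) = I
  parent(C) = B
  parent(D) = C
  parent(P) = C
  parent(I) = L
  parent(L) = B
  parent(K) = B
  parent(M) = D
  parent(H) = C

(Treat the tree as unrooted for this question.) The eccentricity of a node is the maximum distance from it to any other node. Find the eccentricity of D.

5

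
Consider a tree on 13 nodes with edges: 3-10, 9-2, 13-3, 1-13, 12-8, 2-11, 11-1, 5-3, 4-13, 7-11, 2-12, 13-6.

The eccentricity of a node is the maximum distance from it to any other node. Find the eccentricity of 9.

6

A farthest node from 9 is 10 (5 also at distance 6).
The path 9-2-11-1-13-3-10 has 6 edges.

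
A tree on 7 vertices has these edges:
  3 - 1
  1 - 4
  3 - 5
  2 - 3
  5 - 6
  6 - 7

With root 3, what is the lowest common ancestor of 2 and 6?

3

Path 2→root: 2 3; path 6→root: 6 5 3.
First common node: 3.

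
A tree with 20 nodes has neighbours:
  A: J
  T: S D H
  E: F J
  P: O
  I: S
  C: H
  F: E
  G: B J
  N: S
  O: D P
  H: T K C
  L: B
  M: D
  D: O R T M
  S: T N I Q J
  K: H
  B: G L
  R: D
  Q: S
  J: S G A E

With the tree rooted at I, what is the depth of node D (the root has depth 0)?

3

Climbing from D to the root: D–T–S–I. That's 3 steps.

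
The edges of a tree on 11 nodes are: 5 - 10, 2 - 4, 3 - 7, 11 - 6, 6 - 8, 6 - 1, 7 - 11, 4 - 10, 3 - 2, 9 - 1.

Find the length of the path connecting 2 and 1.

5

The path is 2–3–7–11–6–1, which has 5 edges.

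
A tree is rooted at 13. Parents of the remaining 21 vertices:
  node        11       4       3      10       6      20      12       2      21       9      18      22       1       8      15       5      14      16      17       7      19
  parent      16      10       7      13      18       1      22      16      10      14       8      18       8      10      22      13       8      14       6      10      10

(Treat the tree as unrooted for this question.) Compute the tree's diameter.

6

Starting from 2, a farthest node is 15 at distance 6.
One longest path: 2–16–14–8–18–22–15.
So the diameter is 6.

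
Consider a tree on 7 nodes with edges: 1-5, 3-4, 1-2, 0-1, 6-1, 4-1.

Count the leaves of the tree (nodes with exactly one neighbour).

5

The leaves are 0, 2, 3, 5, 6.
That is 5 leaves.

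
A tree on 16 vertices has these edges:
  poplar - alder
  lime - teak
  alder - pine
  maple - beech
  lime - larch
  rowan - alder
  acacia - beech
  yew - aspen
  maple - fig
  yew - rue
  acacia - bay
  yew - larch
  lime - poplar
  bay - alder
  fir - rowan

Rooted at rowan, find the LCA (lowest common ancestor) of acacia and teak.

alder

acacia's ancestor chain is acacia, bay, alder, rowan and teak's is teak, lime, poplar, alder, rowan; they first meet at alder.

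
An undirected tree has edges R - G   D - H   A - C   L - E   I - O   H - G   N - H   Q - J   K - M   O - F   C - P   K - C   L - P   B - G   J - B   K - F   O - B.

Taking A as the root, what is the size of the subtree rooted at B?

8

Descendants of B (including itself): B, J, G, Q, R, H, D, N. That's 8.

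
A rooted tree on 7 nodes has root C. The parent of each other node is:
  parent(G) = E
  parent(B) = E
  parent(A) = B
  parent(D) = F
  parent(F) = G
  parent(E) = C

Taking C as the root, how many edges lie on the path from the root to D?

Climbing from D to the root: D – F – G – E – C. That's 4 steps.

4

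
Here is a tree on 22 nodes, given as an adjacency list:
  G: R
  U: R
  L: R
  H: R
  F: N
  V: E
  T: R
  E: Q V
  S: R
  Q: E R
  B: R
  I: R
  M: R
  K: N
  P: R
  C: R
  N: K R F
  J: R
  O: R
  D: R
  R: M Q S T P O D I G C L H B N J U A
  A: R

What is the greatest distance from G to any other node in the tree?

4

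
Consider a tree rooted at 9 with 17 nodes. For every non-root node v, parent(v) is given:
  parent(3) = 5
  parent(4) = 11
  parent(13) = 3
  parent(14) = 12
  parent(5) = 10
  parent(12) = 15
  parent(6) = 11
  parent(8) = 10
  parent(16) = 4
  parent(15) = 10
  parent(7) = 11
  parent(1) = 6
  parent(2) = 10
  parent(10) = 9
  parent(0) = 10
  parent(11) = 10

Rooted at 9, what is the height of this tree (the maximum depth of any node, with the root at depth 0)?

A deepest node is 16, reached by 9–10–11–4–16.
That path has 4 edges, so the height is 4.

4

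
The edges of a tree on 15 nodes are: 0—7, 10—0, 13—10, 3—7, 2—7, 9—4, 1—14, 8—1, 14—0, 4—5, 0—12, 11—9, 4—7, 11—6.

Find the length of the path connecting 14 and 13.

14 - 0 - 10 - 13: 3 edges.

3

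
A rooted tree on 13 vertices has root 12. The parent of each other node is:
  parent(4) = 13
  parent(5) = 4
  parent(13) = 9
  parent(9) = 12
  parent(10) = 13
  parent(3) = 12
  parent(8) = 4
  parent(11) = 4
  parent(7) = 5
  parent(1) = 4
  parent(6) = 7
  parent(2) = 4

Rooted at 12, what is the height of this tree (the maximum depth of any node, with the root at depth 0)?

6 sits deepest: 12 → 9 → 13 → 4 → 5 → 7 → 6 — 6 edges from the root.

6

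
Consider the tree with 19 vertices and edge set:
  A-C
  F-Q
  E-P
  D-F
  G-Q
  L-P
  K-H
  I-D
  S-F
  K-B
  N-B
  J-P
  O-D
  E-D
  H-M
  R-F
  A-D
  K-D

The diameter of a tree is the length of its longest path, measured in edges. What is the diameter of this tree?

A longest path is L-P-E-D-F-Q-G, with 6 edges.

6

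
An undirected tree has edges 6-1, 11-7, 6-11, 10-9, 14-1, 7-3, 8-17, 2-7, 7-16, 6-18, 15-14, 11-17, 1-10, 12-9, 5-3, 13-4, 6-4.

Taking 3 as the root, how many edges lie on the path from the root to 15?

Path from 3 to 15: 3–7–11–6–1–14–15, which has 6 edges.

6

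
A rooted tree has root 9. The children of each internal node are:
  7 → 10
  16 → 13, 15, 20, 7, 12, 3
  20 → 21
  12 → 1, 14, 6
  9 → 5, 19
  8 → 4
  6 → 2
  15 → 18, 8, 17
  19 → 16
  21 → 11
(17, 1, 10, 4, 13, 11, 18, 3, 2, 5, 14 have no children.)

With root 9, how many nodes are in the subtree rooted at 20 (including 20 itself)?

3

The subtree rooted at 20 contains: 20, 21, 11 — 3 nodes.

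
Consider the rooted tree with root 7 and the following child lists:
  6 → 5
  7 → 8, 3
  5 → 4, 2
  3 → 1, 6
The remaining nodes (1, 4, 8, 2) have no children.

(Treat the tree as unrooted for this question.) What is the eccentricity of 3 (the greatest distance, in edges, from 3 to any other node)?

3

A farthest node from 3 is 4 (2 also at distance 3).
The path 3–6–5–4 has 3 edges.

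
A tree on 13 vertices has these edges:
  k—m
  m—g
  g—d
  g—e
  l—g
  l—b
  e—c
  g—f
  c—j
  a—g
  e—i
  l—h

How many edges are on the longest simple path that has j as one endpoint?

5

The node farthest from j is h (b, k also at distance 5), via j-c-e-g-l-h — 5 edges.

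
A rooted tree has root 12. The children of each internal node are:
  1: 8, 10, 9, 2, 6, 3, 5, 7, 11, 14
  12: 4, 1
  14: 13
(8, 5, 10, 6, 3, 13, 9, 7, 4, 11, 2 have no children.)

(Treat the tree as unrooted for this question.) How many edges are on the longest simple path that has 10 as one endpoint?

3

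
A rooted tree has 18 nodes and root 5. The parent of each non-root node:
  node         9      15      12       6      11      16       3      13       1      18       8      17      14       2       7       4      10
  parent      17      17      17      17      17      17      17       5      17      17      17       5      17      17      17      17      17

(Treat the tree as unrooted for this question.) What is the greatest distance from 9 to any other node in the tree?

3

Distances from 9 peak at 3, attained at 13.
9–17–5–13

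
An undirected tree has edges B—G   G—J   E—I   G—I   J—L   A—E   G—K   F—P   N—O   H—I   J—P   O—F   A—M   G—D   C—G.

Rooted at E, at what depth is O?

Climbing from O to the root: O → F → P → J → G → I → E. That's 6 steps.

6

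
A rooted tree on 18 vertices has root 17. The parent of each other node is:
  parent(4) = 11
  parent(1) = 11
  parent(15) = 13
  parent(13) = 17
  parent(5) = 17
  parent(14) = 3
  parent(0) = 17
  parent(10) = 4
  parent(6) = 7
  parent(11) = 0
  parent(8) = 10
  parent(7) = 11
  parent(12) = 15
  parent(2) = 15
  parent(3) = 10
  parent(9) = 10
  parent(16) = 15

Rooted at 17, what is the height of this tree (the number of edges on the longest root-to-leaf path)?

6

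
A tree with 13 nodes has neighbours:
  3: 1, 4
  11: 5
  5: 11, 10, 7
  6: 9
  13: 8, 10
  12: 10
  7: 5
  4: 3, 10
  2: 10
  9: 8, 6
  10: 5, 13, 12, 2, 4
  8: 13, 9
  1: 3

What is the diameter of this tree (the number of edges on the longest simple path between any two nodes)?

BFS from 6 reaches 1 last, at distance 7; BFS from 1 confirms no node is farther.
Path: 6 – 9 – 8 – 13 – 10 – 4 – 3 – 1.

7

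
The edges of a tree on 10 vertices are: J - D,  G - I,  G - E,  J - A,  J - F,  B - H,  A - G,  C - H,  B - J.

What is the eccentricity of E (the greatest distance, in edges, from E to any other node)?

6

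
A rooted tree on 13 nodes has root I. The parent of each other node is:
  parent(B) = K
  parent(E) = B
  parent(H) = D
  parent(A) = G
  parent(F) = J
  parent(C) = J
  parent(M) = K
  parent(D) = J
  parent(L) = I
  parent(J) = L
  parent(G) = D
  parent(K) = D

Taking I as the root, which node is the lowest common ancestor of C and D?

Path C→root: C J L I; path D→root: D J L I.
First common node: J.

J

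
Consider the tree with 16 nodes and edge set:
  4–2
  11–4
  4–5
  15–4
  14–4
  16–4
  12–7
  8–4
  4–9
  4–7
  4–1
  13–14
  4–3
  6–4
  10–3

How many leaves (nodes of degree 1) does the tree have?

Exactly 12 nodes have a single neighbour: 1, 2, 5, 6, 8, 9, 10, 11, 12, 13, 15, 16.

12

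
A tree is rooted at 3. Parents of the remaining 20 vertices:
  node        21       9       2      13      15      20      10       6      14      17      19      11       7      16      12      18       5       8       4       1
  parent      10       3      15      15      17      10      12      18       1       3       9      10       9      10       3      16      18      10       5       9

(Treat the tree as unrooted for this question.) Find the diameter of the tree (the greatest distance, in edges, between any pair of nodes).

BFS from 13 reaches 4 last, at distance 9; BFS from 4 confirms no node is farther.
Path: 13 - 15 - 17 - 3 - 12 - 10 - 16 - 18 - 5 - 4.

9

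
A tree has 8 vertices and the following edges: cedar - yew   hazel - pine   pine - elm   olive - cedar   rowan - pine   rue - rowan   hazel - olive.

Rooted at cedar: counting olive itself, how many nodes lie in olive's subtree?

6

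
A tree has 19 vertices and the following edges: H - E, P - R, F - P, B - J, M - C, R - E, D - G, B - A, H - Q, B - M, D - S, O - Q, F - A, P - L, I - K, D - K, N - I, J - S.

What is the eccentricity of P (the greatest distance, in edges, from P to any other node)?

Distances from P peak at 9, attained at N.
P-F-A-B-J-S-D-K-I-N

9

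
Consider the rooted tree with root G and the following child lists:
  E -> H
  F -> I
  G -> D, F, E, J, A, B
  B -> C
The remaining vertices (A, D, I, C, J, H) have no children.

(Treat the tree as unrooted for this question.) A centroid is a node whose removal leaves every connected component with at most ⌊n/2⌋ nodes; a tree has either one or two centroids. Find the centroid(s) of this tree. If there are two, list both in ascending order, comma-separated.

Removing G splits the tree into components of sizes 2, 2, 2, 1, 1, 1; the largest is 2 ≤ ⌊10/2⌋ = 5.
Every other node leaves some component of size > 5, so the centroid is unique.

G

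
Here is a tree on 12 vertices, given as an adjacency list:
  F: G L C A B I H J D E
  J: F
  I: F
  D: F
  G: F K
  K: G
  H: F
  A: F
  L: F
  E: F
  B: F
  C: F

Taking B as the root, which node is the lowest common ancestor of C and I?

C's ancestor chain is C, F, B and I's is I, F, B; they first meet at F.

F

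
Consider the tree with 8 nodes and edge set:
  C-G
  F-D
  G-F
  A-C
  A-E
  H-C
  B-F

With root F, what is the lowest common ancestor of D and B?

D's ancestor chain is D, F and B's is B, F; they first meet at F.

F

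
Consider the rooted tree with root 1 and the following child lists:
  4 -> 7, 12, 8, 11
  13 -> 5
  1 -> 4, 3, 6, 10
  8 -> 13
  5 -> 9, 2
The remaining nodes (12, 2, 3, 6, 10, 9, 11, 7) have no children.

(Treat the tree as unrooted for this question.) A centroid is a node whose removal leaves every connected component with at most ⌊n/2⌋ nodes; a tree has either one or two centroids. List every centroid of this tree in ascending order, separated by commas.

4

Removing 4 splits the tree into components of sizes 5, 4, 1, 1, 1; the largest is 5 ≤ ⌊13/2⌋ = 6.
No neighbour of 4 does as well, so 4 is the unique centroid.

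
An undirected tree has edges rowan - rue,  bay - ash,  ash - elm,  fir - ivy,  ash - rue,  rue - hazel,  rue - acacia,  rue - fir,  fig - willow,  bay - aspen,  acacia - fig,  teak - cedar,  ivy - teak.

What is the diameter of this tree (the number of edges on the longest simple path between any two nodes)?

A longest path is aspen-bay-ash-rue-fir-ivy-teak-cedar, with 7 edges.

7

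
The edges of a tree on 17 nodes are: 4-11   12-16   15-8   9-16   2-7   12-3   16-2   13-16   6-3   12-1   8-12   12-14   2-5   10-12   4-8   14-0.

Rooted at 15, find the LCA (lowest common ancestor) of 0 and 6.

12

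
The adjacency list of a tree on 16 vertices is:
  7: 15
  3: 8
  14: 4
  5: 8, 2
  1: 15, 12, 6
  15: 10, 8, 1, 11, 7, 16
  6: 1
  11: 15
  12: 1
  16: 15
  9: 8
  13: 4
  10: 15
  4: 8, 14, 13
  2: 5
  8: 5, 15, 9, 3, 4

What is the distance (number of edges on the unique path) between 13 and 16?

4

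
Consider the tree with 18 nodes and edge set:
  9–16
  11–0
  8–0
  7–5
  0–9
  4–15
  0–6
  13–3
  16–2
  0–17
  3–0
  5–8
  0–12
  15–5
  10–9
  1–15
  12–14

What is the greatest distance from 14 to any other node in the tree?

6

Distances from 14 peak at 6, attained at 4 (1 also at distance 6).
14-12-0-8-5-15-4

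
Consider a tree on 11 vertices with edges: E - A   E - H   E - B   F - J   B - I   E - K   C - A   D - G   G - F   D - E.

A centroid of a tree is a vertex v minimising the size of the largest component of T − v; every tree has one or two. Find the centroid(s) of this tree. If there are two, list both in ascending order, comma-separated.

E

Removing E splits the tree into components of sizes 4, 2, 2, 1, 1; the largest is 4 ≤ ⌊11/2⌋ = 5.
No neighbour of E does as well, so E is the unique centroid.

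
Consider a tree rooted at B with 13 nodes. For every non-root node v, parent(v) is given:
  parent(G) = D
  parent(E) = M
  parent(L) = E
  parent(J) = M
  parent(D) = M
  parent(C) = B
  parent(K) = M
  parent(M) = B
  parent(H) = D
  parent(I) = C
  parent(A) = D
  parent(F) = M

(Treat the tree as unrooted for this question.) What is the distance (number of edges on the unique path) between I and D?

The path is I–C–B–M–D, which has 4 edges.

4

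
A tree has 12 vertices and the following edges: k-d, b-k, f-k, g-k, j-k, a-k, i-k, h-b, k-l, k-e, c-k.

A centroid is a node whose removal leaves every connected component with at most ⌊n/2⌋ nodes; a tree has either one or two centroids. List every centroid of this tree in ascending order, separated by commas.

k

Removing k splits the tree into components of sizes 2, 1, 1, 1, 1, 1, 1, 1, 1, 1; the largest is 2 ≤ ⌊12/2⌋ = 6.
Every other node leaves some component of size > 6, so the centroid is unique.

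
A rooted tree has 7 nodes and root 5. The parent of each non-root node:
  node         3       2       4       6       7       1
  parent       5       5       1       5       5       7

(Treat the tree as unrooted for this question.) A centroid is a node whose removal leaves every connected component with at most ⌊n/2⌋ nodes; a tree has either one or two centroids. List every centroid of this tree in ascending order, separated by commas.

If 5 is removed the pieces have sizes 3, 1, 1, 1, all ≤ ⌊7/2⌋ = 3.
No neighbour of 5 does as well, so 5 is the unique centroid.

5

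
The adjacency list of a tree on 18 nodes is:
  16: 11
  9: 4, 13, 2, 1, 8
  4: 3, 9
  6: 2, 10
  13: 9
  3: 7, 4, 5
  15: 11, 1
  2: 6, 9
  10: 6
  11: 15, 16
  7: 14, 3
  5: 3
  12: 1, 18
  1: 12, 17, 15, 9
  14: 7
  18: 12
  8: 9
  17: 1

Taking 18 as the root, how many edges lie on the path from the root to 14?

7

Climbing from 14 to the root: 14 – 7 – 3 – 4 – 9 – 1 – 12 – 18. That's 7 steps.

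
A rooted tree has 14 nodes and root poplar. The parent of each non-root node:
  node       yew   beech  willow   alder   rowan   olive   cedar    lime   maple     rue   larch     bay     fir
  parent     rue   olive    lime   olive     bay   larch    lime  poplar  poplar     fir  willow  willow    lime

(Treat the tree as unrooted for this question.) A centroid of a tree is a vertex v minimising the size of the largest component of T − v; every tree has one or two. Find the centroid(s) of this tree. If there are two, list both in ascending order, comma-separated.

If lime is removed the pieces have sizes 7, 3, 2, 1, all ≤ ⌊14/2⌋ = 7.
willow is adjacent to lime and is also a centroid (the largest component after removing it is likewise 7).

lime, willow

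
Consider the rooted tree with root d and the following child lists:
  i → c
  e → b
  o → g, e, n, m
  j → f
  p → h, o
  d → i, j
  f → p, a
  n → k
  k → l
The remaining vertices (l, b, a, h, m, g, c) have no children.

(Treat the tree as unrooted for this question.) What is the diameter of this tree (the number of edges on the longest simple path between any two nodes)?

9

BFS from c reaches l last, at distance 9; BFS from l confirms no node is farther.
Path: c – i – d – j – f – p – o – n – k – l.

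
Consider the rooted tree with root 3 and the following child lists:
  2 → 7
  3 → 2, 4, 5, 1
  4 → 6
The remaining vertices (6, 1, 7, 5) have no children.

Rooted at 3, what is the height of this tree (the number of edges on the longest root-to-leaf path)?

2

A deepest node is 7, reached by 3 – 2 – 7.
That path has 2 edges, so the height is 2.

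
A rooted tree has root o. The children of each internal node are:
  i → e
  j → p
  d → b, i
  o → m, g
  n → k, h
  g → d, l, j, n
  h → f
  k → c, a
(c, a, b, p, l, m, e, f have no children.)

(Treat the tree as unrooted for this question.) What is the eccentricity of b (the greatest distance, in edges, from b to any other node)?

The node farthest from b is f (a, c also at distance 5), via b–d–g–n–h–f — 5 edges.

5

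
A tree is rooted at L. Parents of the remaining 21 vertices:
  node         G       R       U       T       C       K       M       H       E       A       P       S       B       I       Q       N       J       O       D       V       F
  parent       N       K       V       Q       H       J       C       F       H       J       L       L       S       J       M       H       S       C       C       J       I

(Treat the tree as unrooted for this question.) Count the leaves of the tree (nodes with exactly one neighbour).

Degree-1 nodes: A, B, D, E, G, O, P, R, T, U — 10 of them.

10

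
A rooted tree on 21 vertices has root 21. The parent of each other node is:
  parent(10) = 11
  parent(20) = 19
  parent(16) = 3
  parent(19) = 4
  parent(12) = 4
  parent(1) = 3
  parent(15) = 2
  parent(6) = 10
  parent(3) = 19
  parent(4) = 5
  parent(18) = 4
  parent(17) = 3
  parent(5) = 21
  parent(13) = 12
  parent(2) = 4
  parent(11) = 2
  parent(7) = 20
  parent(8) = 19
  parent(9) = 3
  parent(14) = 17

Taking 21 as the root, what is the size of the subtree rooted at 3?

6

The subtree rooted at 3 contains: 3, 16, 17, 9, 1, 14 — 6 nodes.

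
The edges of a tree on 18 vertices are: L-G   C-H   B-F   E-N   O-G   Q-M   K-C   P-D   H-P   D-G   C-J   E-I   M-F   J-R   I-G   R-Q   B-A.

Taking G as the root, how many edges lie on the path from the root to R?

Climbing from R to the root: R–J–C–H–P–D–G. That's 6 steps.

6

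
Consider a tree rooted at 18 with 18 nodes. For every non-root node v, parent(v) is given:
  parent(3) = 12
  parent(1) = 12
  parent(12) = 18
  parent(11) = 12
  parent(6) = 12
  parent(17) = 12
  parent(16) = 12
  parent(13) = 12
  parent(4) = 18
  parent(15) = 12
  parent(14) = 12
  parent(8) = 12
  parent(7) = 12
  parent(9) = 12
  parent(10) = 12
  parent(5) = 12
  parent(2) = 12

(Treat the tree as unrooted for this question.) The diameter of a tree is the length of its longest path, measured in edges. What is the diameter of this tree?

3

BFS from 4 reaches 8 last, at distance 3; BFS from 8 confirms no node is farther.
Path: 4–18–12–8.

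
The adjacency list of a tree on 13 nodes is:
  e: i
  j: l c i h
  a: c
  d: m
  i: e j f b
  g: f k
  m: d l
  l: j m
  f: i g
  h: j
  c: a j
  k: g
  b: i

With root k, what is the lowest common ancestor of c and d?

j

c's ancestor chain is c, j, i, f, g, k and d's is d, m, l, j, i, f, g, k; they first meet at j.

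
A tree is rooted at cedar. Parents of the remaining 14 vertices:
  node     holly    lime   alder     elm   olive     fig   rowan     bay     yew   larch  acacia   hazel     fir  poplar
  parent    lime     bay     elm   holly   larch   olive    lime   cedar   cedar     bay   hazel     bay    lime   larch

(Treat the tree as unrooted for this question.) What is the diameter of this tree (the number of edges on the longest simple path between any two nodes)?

Starting from fig, a farthest node is alder at distance 7.
One longest path: fig-olive-larch-bay-lime-holly-elm-alder.
So the diameter is 7.

7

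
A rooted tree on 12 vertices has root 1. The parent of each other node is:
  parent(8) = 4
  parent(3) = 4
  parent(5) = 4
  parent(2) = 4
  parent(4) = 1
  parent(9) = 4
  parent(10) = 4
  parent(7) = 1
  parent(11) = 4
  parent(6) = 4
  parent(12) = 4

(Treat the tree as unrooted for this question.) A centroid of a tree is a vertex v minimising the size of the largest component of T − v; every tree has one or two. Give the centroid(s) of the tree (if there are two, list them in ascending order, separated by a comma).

4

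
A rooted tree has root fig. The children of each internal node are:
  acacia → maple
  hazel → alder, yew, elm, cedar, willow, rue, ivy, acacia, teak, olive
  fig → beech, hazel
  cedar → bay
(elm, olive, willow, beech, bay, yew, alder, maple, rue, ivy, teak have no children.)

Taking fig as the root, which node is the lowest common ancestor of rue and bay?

hazel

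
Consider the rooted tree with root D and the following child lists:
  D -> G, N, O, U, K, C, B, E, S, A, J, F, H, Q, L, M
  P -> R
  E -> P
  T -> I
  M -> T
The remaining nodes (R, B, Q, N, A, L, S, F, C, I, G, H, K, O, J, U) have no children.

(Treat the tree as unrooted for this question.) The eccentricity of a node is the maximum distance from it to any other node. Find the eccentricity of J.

A farthest node from J is R (I also at distance 4).
The path J–D–E–P–R has 4 edges.

4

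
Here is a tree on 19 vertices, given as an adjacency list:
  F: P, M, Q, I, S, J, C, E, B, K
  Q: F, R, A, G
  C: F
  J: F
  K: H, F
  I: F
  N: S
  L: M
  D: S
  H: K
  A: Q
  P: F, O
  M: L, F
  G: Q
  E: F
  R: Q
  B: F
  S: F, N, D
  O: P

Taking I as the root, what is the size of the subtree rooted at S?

S's subtree: {S, N, D}, size 3.

3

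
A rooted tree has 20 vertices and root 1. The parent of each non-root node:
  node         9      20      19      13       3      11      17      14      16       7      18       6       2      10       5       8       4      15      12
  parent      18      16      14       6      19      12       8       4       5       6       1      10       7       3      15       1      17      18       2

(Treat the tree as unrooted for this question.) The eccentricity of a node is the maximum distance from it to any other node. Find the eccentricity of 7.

14

A farthest node from 7 is 20.
The path 7–6–10–3–19–14–4–17–8–1–18–15–5–16–20 has 14 edges.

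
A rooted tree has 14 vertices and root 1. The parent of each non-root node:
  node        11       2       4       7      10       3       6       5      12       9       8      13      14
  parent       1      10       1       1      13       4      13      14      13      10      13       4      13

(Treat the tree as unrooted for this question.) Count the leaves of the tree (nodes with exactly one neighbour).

Exactly 9 nodes have a single neighbour: 2, 3, 5, 6, 7, 8, 9, 11, 12.

9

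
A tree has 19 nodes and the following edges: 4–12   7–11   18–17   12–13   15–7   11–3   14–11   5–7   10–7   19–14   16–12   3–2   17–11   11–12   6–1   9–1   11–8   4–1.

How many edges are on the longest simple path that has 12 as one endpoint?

Distances from 12 peak at 3, attained at 9 (10, 15, 5, 2, 19, 6, 18 also at distance 3).
12-4-1-9

3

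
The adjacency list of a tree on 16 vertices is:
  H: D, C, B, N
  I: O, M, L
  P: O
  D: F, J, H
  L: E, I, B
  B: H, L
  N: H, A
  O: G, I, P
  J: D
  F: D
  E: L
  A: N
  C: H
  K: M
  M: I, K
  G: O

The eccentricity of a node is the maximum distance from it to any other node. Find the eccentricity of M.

The node farthest from M is A (F, J also at distance 6), via M–I–L–B–H–N–A — 6 edges.

6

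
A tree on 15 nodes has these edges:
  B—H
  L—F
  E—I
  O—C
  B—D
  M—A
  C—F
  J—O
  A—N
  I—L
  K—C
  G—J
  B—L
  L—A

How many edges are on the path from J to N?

Walking from J: J - O - C - F - L - A - N. Length 6.

6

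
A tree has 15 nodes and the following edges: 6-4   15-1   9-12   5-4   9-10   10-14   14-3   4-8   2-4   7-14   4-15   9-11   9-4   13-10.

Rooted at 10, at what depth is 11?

2

Path from 10 to 11: 10 – 9 – 11, which has 2 edges.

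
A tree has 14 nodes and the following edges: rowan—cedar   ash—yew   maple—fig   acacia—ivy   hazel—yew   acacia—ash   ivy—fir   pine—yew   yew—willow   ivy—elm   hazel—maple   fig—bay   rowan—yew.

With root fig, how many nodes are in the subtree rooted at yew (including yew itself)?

10

The subtree rooted at yew contains: yew, pine, ash, rowan, willow, acacia, cedar, ivy, elm, fir — 10 nodes.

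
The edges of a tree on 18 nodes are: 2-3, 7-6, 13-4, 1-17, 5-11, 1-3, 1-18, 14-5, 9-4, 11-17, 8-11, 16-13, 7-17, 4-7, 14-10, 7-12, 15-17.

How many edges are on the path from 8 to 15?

3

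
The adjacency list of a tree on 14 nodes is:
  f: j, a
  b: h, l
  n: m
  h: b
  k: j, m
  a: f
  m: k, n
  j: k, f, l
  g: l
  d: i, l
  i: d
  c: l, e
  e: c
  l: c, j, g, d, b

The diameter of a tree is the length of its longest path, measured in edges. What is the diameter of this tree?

6

Starting from n, a farthest node is h at distance 6.
One longest path: n–m–k–j–l–b–h.
So the diameter is 6.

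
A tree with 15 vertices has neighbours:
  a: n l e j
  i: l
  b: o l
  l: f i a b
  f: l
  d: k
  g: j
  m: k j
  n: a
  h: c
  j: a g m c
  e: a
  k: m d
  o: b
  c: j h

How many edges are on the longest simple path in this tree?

7

Starting from o, a farthest node is d at distance 7.
One longest path: o - b - l - a - j - m - k - d.
So the diameter is 7.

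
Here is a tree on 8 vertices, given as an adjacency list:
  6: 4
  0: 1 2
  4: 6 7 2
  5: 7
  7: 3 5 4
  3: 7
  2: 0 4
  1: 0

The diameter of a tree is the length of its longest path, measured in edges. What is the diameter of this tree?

A longest path is 1 - 0 - 2 - 4 - 7 - 5, with 5 edges.

5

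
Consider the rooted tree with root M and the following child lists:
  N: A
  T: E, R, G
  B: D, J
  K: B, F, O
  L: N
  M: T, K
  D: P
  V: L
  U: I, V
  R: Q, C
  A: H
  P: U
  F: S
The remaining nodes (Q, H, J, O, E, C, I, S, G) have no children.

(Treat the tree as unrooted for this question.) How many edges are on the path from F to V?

6

F - K - B - D - P - U - V: 6 edges.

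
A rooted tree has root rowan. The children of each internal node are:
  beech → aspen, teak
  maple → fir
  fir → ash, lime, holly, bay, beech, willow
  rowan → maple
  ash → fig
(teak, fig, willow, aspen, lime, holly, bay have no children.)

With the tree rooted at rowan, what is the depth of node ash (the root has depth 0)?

rowan – maple – fir – ash — 3 edges.

3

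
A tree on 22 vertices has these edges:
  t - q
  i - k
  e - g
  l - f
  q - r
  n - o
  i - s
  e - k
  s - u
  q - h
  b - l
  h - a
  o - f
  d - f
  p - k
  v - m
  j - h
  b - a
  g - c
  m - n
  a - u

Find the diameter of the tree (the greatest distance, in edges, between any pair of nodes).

14

Starting from v, a farthest node is c at distance 14.
One longest path: v–m–n–o–f–l–b–a–u–s–i–k–e–g–c.
So the diameter is 14.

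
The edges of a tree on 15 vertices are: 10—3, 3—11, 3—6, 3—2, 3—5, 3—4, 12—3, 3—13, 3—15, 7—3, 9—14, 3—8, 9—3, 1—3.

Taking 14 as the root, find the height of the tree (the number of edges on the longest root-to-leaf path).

A deepest node is 6, reached by 14-9-3-6.
That path has 3 edges, so the height is 3.

3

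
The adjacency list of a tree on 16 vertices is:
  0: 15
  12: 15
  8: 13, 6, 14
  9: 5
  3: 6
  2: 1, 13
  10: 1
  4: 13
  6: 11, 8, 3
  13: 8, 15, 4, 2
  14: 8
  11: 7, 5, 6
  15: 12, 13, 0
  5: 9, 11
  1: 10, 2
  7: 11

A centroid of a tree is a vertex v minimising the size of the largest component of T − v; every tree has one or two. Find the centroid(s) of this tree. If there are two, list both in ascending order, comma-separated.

8, 13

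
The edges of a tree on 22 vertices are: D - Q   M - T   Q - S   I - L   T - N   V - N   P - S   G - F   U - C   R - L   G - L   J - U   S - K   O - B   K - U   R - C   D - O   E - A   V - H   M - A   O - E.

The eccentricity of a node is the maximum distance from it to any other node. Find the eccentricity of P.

The node farthest from P is H, via P-S-Q-D-O-E-A-M-T-N-V-H — 11 edges.

11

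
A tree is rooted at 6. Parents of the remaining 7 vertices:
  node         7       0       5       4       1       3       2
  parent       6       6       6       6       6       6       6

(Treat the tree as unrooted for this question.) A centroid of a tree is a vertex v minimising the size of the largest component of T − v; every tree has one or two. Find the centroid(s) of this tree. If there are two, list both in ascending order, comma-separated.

Delete 6: the remaining components have sizes 1, 1, 1, 1, 1, 1, 1. Max 1 ≤ 4, so 6 is a centroid.
No neighbour of 6 does as well, so 6 is the unique centroid.

6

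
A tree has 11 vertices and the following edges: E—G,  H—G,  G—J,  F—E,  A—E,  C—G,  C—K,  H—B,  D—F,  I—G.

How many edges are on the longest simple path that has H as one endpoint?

4

Distances from H peak at 4, attained at D.
H-G-E-F-D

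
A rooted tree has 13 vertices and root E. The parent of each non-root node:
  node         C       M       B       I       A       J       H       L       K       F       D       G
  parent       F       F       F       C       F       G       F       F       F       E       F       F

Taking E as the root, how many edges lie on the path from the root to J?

3

Path from E to J: E–F–G–J, which has 3 edges.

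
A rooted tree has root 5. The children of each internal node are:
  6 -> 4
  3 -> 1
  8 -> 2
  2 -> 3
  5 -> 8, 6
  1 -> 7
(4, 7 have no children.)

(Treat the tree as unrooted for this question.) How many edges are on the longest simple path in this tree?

BFS from 4 reaches 7 last, at distance 7; BFS from 7 confirms no node is farther.
Path: 4–6–5–8–2–3–1–7.

7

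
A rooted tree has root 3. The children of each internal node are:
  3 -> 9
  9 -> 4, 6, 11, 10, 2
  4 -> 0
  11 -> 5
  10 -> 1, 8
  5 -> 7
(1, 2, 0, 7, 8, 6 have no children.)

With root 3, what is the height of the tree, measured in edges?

4

7 sits deepest: 3 – 9 – 11 – 5 – 7 — 4 edges from the root.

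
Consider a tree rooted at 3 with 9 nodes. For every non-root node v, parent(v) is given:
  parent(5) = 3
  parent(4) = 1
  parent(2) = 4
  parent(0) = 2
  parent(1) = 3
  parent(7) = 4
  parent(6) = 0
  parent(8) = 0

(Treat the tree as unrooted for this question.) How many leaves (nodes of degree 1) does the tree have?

4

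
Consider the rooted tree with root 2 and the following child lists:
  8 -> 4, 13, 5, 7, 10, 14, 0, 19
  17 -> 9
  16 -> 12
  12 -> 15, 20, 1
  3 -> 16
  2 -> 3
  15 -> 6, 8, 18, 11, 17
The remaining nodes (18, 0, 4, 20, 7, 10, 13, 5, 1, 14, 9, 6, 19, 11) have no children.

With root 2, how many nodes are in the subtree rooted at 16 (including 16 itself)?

19

The subtree rooted at 16 contains: 16, 12, 15, 20, 1, 18, 8, 6, 17, 11, 14, 10, 7, 13, 19, 0, 5, 4, 9 — 19 nodes.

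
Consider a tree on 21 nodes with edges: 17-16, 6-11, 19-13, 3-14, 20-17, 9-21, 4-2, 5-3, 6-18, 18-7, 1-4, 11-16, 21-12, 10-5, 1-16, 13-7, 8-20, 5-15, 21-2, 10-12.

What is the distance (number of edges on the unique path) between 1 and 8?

4

The path is 1 - 16 - 17 - 20 - 8, which has 4 edges.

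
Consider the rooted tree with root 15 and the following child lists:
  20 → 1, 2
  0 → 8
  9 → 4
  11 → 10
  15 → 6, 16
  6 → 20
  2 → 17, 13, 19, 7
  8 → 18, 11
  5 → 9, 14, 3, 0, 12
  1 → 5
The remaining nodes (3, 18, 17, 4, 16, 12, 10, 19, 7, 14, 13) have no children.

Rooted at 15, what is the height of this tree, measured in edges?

8

A deepest node is 10, reached by 15–6–20–1–5–0–8–11–10.
That path has 8 edges, so the height is 8.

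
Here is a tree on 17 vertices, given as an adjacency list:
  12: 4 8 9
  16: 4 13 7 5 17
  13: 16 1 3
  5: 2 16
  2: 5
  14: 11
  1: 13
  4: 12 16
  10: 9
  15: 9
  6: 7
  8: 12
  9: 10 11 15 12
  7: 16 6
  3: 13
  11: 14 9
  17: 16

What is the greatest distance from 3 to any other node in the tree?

7

The node farthest from 3 is 14, via 3–13–16–4–12–9–11–14 — 7 edges.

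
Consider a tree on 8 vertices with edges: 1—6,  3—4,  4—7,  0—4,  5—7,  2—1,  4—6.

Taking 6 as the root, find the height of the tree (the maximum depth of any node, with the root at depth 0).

The longest root-to-leaf path is 6 – 4 – 7 – 5 (3 edges).

3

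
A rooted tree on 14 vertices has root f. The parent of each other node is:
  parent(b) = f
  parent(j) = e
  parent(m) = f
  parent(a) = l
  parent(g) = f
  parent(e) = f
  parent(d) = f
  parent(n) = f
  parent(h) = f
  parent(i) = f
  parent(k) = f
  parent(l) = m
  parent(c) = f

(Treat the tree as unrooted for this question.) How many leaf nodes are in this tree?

10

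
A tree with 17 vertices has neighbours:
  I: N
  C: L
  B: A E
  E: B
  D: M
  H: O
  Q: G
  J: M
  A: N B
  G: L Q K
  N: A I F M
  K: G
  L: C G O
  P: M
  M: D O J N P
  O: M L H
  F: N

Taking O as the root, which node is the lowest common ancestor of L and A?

O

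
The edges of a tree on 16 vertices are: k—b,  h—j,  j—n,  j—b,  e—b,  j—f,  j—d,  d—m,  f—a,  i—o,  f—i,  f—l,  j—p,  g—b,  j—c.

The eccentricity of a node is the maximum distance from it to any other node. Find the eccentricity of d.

The node farthest from d is o, via d-j-f-i-o — 4 edges.

4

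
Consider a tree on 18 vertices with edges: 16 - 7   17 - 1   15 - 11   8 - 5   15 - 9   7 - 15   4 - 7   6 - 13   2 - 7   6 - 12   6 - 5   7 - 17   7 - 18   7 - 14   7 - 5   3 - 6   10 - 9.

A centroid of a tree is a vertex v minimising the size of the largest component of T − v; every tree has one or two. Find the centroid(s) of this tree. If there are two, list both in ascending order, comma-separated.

Removing 7 splits the tree into components of sizes 6, 4, 2, 1, 1, 1, 1, 1; the largest is 6 ≤ ⌊18/2⌋ = 9.
No neighbour of 7 does as well, so 7 is the unique centroid.

7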